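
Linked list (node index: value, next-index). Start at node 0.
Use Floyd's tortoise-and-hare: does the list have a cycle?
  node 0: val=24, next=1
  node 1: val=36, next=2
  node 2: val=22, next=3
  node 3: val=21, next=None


Floyd's tortoise (slow, +1) and hare (fast, +2):
  init: slow=0, fast=0
  step 1: slow=1, fast=2
  step 2: fast 2->3->None, no cycle

Cycle: no


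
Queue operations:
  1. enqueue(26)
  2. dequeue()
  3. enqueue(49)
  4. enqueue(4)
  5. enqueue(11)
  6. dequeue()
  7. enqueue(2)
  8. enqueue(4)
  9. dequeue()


enqueue(26) -> [26]
dequeue()->26, []
enqueue(49) -> [49]
enqueue(4) -> [49, 4]
enqueue(11) -> [49, 4, 11]
dequeue()->49, [4, 11]
enqueue(2) -> [4, 11, 2]
enqueue(4) -> [4, 11, 2, 4]
dequeue()->4, [11, 2, 4]

Final queue: [11, 2, 4]


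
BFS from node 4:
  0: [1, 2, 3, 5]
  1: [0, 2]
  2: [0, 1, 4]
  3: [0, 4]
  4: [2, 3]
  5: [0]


Visit 4, enqueue [2, 3]
Visit 2, enqueue [0, 1]
Visit 3, enqueue []
Visit 0, enqueue [5]
Visit 1, enqueue []
Visit 5, enqueue []

BFS order: [4, 2, 3, 0, 1, 5]


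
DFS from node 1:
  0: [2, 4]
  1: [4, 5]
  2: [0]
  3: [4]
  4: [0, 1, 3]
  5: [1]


Visit 1, push [5, 4]
Visit 4, push [3, 0]
Visit 0, push [2]
Visit 2, push []
Visit 3, push []
Visit 5, push []

DFS order: [1, 4, 0, 2, 3, 5]


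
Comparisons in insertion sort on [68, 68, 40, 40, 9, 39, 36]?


Algorithm: insertion sort
Input: [68, 68, 40, 40, 9, 39, 36]
Sorted: [9, 36, 39, 40, 40, 68, 68]

21


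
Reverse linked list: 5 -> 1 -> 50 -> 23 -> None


Step 1: curr=5, set curr.next=prev(None) | reversed so far: 5
Step 2: curr=1, set curr.next=prev(5) | reversed so far: 1 -> 5
Step 3: curr=50, set curr.next=prev(1) | reversed so far: 50 -> 1 -> 5
Step 4: curr=23, set curr.next=prev(50) | reversed so far: 23 -> 50 -> 1 -> 5

23 -> 50 -> 1 -> 5 -> None


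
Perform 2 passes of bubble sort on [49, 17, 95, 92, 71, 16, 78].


Initial: [49, 17, 95, 92, 71, 16, 78]
Pass 1: [17, 49, 92, 71, 16, 78, 95] (5 swaps)
Pass 2: [17, 49, 71, 16, 78, 92, 95] (3 swaps)

After 2 passes: [17, 49, 71, 16, 78, 92, 95]


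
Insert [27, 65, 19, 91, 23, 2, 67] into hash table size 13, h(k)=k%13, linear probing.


Insert 27: h=1 -> slot 1
Insert 65: h=0 -> slot 0
Insert 19: h=6 -> slot 6
Insert 91: h=0, 2 probes -> slot 2
Insert 23: h=10 -> slot 10
Insert 2: h=2, 1 probes -> slot 3
Insert 67: h=2, 2 probes -> slot 4

Table: [65, 27, 91, 2, 67, None, 19, None, None, None, 23, None, None]


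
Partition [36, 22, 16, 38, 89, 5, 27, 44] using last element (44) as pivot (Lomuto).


Pivot: 44
  36 <= 44: advance i (no swap)
  22 <= 44: advance i (no swap)
  16 <= 44: advance i (no swap)
  38 <= 44: advance i (no swap)
  5 <= 44: swap -> [36, 22, 16, 38, 5, 89, 27, 44]
  27 <= 44: swap -> [36, 22, 16, 38, 5, 27, 89, 44]
Place pivot at 6: [36, 22, 16, 38, 5, 27, 44, 89]

Partitioned: [36, 22, 16, 38, 5, 27, 44, 89]


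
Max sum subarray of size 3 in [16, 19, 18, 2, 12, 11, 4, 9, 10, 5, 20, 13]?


[0:3]: 53
[1:4]: 39
[2:5]: 32
[3:6]: 25
[4:7]: 27
[5:8]: 24
[6:9]: 23
[7:10]: 24
[8:11]: 35
[9:12]: 38

Max: 53 at [0:3]


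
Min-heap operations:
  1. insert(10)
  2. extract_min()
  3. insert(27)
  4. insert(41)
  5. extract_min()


insert(10) -> [10]
extract_min()->10, []
insert(27) -> [27]
insert(41) -> [27, 41]
extract_min()->27, [41]

Final heap: [41]


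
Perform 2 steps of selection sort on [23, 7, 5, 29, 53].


Initial: [23, 7, 5, 29, 53]
Step 1: min=5 at 2
  Swap: [5, 7, 23, 29, 53]
Step 2: min=7 at 1
  Swap: [5, 7, 23, 29, 53]

After 2 steps: [5, 7, 23, 29, 53]


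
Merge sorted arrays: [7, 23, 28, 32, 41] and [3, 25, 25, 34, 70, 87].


Take 3 from B
Take 7 from A
Take 23 from A
Take 25 from B
Take 25 from B
Take 28 from A
Take 32 from A
Take 34 from B
Take 41 from A

Merged: [3, 7, 23, 25, 25, 28, 32, 34, 41, 70, 87]


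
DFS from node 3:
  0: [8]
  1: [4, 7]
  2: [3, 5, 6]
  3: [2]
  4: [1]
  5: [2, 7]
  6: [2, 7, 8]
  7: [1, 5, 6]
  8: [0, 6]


Visit 3, push [2]
Visit 2, push [6, 5]
Visit 5, push [7]
Visit 7, push [6, 1]
Visit 1, push [4]
Visit 4, push []
Visit 6, push [8]
Visit 8, push [0]
Visit 0, push []

DFS order: [3, 2, 5, 7, 1, 4, 6, 8, 0]


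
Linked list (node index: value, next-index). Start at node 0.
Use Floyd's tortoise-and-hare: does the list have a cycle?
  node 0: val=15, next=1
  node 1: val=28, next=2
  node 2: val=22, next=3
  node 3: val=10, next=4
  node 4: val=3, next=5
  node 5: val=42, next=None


Floyd's tortoise (slow, +1) and hare (fast, +2):
  init: slow=0, fast=0
  step 1: slow=1, fast=2
  step 2: slow=2, fast=4
  step 3: fast 4->5->None, no cycle

Cycle: no


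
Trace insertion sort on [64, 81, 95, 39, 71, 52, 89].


Initial: [64, 81, 95, 39, 71, 52, 89]
Insert 81: [64, 81, 95, 39, 71, 52, 89]
Insert 95: [64, 81, 95, 39, 71, 52, 89]
Insert 39: [39, 64, 81, 95, 71, 52, 89]
Insert 71: [39, 64, 71, 81, 95, 52, 89]
Insert 52: [39, 52, 64, 71, 81, 95, 89]
Insert 89: [39, 52, 64, 71, 81, 89, 95]

Sorted: [39, 52, 64, 71, 81, 89, 95]


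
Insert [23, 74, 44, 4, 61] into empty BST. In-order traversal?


Insert 23: root
Insert 74: R from 23
Insert 44: R from 23 -> L from 74
Insert 4: L from 23
Insert 61: R from 23 -> L from 74 -> R from 44

In-order: [4, 23, 44, 61, 74]


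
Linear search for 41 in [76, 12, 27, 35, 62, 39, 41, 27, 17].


i=0: 76!=41
i=1: 12!=41
i=2: 27!=41
i=3: 35!=41
i=4: 62!=41
i=5: 39!=41
i=6: 41==41 found!

Found at 6, 7 comps


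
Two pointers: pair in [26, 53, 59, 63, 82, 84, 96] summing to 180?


lo=0(26)+hi=6(96)=122
lo=1(53)+hi=6(96)=149
lo=2(59)+hi=6(96)=155
lo=3(63)+hi=6(96)=159
lo=4(82)+hi=6(96)=178
lo=5(84)+hi=6(96)=180

Yes: 84+96=180


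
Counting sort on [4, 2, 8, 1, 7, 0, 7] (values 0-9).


Input: [4, 2, 8, 1, 7, 0, 7]
Counts: [1, 1, 1, 0, 1, 0, 0, 2, 1, 0]

Sorted: [0, 1, 2, 4, 7, 7, 8]


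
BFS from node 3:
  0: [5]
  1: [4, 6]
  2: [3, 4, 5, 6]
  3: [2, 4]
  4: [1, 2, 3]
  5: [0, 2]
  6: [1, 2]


Visit 3, enqueue [2, 4]
Visit 2, enqueue [5, 6]
Visit 4, enqueue [1]
Visit 5, enqueue [0]
Visit 6, enqueue []
Visit 1, enqueue []
Visit 0, enqueue []

BFS order: [3, 2, 4, 5, 6, 1, 0]


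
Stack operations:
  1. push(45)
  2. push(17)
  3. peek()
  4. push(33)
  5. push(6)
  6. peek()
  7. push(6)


push(45) -> [45]
push(17) -> [45, 17]
peek()->17
push(33) -> [45, 17, 33]
push(6) -> [45, 17, 33, 6]
peek()->6
push(6) -> [45, 17, 33, 6, 6]

Final stack: [45, 17, 33, 6, 6]


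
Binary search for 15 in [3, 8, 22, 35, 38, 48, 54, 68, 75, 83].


Step 1: lo=0, hi=9, mid=4, val=38
Step 2: lo=0, hi=3, mid=1, val=8
Step 3: lo=2, hi=3, mid=2, val=22

Not found


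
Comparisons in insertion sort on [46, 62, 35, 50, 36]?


Algorithm: insertion sort
Input: [46, 62, 35, 50, 36]
Sorted: [35, 36, 46, 50, 62]

9


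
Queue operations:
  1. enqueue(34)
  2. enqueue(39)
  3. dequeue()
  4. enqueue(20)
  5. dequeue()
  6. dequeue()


enqueue(34) -> [34]
enqueue(39) -> [34, 39]
dequeue()->34, [39]
enqueue(20) -> [39, 20]
dequeue()->39, [20]
dequeue()->20, []

Final queue: []


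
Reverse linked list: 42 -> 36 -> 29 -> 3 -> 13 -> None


Step 1: curr=42, set curr.next=prev(None) | reversed so far: 42
Step 2: curr=36, set curr.next=prev(42) | reversed so far: 36 -> 42
Step 3: curr=29, set curr.next=prev(36) | reversed so far: 29 -> 36 -> 42
Step 4: curr=3, set curr.next=prev(29) | reversed so far: 3 -> 29 -> 36 -> 42
Step 5: curr=13, set curr.next=prev(3) | reversed so far: 13 -> 3 -> 29 -> 36 -> 42

13 -> 3 -> 29 -> 36 -> 42 -> None


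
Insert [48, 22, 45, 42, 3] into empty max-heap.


Insert 48: [48]
Insert 22: [48, 22]
Insert 45: [48, 22, 45]
Insert 42: [48, 42, 45, 22]
Insert 3: [48, 42, 45, 22, 3]

Final heap: [48, 42, 45, 22, 3]


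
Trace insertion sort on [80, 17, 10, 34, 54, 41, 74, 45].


Initial: [80, 17, 10, 34, 54, 41, 74, 45]
Insert 17: [17, 80, 10, 34, 54, 41, 74, 45]
Insert 10: [10, 17, 80, 34, 54, 41, 74, 45]
Insert 34: [10, 17, 34, 80, 54, 41, 74, 45]
Insert 54: [10, 17, 34, 54, 80, 41, 74, 45]
Insert 41: [10, 17, 34, 41, 54, 80, 74, 45]
Insert 74: [10, 17, 34, 41, 54, 74, 80, 45]
Insert 45: [10, 17, 34, 41, 45, 54, 74, 80]

Sorted: [10, 17, 34, 41, 45, 54, 74, 80]


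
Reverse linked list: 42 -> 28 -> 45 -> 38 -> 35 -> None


Step 1: curr=42, set curr.next=prev(None) | reversed so far: 42
Step 2: curr=28, set curr.next=prev(42) | reversed so far: 28 -> 42
Step 3: curr=45, set curr.next=prev(28) | reversed so far: 45 -> 28 -> 42
Step 4: curr=38, set curr.next=prev(45) | reversed so far: 38 -> 45 -> 28 -> 42
Step 5: curr=35, set curr.next=prev(38) | reversed so far: 35 -> 38 -> 45 -> 28 -> 42

35 -> 38 -> 45 -> 28 -> 42 -> None


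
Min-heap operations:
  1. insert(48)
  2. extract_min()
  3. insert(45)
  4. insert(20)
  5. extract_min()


insert(48) -> [48]
extract_min()->48, []
insert(45) -> [45]
insert(20) -> [20, 45]
extract_min()->20, [45]

Final heap: [45]


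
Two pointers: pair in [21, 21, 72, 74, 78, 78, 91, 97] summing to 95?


lo=0(21)+hi=7(97)=118
lo=0(21)+hi=6(91)=112
lo=0(21)+hi=5(78)=99
lo=0(21)+hi=4(78)=99
lo=0(21)+hi=3(74)=95

Yes: 21+74=95


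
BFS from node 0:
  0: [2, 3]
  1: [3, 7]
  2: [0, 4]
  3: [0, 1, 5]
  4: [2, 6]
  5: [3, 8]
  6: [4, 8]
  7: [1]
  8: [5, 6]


Visit 0, enqueue [2, 3]
Visit 2, enqueue [4]
Visit 3, enqueue [1, 5]
Visit 4, enqueue [6]
Visit 1, enqueue [7]
Visit 5, enqueue [8]
Visit 6, enqueue []
Visit 7, enqueue []
Visit 8, enqueue []

BFS order: [0, 2, 3, 4, 1, 5, 6, 7, 8]


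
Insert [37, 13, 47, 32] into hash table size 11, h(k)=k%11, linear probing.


Insert 37: h=4 -> slot 4
Insert 13: h=2 -> slot 2
Insert 47: h=3 -> slot 3
Insert 32: h=10 -> slot 10

Table: [None, None, 13, 47, 37, None, None, None, None, None, 32]


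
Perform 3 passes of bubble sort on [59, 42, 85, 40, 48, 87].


Initial: [59, 42, 85, 40, 48, 87]
Pass 1: [42, 59, 40, 48, 85, 87] (3 swaps)
Pass 2: [42, 40, 48, 59, 85, 87] (2 swaps)
Pass 3: [40, 42, 48, 59, 85, 87] (1 swaps)

After 3 passes: [40, 42, 48, 59, 85, 87]


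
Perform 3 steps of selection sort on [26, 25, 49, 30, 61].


Initial: [26, 25, 49, 30, 61]
Step 1: min=25 at 1
  Swap: [25, 26, 49, 30, 61]
Step 2: min=26 at 1
  Swap: [25, 26, 49, 30, 61]
Step 3: min=30 at 3
  Swap: [25, 26, 30, 49, 61]

After 3 steps: [25, 26, 30, 49, 61]


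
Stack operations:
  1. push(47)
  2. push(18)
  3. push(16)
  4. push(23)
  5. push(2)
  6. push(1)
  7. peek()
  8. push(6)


push(47) -> [47]
push(18) -> [47, 18]
push(16) -> [47, 18, 16]
push(23) -> [47, 18, 16, 23]
push(2) -> [47, 18, 16, 23, 2]
push(1) -> [47, 18, 16, 23, 2, 1]
peek()->1
push(6) -> [47, 18, 16, 23, 2, 1, 6]

Final stack: [47, 18, 16, 23, 2, 1, 6]


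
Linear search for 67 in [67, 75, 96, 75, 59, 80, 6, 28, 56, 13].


i=0: 67==67 found!

Found at 0, 1 comps


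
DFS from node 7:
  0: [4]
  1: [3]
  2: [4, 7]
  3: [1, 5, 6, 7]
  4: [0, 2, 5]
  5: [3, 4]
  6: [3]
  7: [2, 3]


Visit 7, push [3, 2]
Visit 2, push [4]
Visit 4, push [5, 0]
Visit 0, push []
Visit 5, push [3]
Visit 3, push [6, 1]
Visit 1, push []
Visit 6, push []

DFS order: [7, 2, 4, 0, 5, 3, 1, 6]


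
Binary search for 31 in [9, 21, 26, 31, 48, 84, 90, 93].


Step 1: lo=0, hi=7, mid=3, val=31

Found at index 3


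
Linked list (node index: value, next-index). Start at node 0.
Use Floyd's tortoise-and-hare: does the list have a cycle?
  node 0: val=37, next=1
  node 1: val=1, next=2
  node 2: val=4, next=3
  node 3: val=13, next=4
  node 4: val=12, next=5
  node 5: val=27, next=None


Floyd's tortoise (slow, +1) and hare (fast, +2):
  init: slow=0, fast=0
  step 1: slow=1, fast=2
  step 2: slow=2, fast=4
  step 3: fast 4->5->None, no cycle

Cycle: no


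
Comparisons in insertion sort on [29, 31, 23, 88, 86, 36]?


Algorithm: insertion sort
Input: [29, 31, 23, 88, 86, 36]
Sorted: [23, 29, 31, 36, 86, 88]

9


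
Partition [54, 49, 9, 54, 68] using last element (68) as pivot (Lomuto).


Pivot: 68
  54 <= 68: advance i (no swap)
  49 <= 68: advance i (no swap)
  9 <= 68: advance i (no swap)
  54 <= 68: advance i (no swap)
Place pivot at 4: [54, 49, 9, 54, 68]

Partitioned: [54, 49, 9, 54, 68]


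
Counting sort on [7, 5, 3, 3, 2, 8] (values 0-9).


Input: [7, 5, 3, 3, 2, 8]
Counts: [0, 0, 1, 2, 0, 1, 0, 1, 1, 0]

Sorted: [2, 3, 3, 5, 7, 8]


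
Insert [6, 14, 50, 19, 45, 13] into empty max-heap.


Insert 6: [6]
Insert 14: [14, 6]
Insert 50: [50, 6, 14]
Insert 19: [50, 19, 14, 6]
Insert 45: [50, 45, 14, 6, 19]
Insert 13: [50, 45, 14, 6, 19, 13]

Final heap: [50, 45, 14, 6, 19, 13]


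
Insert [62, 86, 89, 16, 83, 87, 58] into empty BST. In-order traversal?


Insert 62: root
Insert 86: R from 62
Insert 89: R from 62 -> R from 86
Insert 16: L from 62
Insert 83: R from 62 -> L from 86
Insert 87: R from 62 -> R from 86 -> L from 89
Insert 58: L from 62 -> R from 16

In-order: [16, 58, 62, 83, 86, 87, 89]


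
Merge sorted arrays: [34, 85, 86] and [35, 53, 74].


Take 34 from A
Take 35 from B
Take 53 from B
Take 74 from B

Merged: [34, 35, 53, 74, 85, 86]


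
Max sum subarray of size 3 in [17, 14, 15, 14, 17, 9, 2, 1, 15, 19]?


[0:3]: 46
[1:4]: 43
[2:5]: 46
[3:6]: 40
[4:7]: 28
[5:8]: 12
[6:9]: 18
[7:10]: 35

Max: 46 at [0:3]


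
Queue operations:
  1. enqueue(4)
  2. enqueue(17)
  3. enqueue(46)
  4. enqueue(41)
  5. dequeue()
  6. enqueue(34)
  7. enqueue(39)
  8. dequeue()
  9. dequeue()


enqueue(4) -> [4]
enqueue(17) -> [4, 17]
enqueue(46) -> [4, 17, 46]
enqueue(41) -> [4, 17, 46, 41]
dequeue()->4, [17, 46, 41]
enqueue(34) -> [17, 46, 41, 34]
enqueue(39) -> [17, 46, 41, 34, 39]
dequeue()->17, [46, 41, 34, 39]
dequeue()->46, [41, 34, 39]

Final queue: [41, 34, 39]


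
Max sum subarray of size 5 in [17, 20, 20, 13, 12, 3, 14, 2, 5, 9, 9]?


[0:5]: 82
[1:6]: 68
[2:7]: 62
[3:8]: 44
[4:9]: 36
[5:10]: 33
[6:11]: 39

Max: 82 at [0:5]


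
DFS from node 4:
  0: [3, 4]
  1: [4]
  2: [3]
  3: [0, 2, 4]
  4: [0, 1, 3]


Visit 4, push [3, 1, 0]
Visit 0, push [3]
Visit 3, push [2]
Visit 2, push []
Visit 1, push []

DFS order: [4, 0, 3, 2, 1]


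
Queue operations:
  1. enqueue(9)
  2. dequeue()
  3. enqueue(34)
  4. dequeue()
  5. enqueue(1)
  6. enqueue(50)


enqueue(9) -> [9]
dequeue()->9, []
enqueue(34) -> [34]
dequeue()->34, []
enqueue(1) -> [1]
enqueue(50) -> [1, 50]

Final queue: [1, 50]


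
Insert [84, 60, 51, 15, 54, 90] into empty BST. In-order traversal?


Insert 84: root
Insert 60: L from 84
Insert 51: L from 84 -> L from 60
Insert 15: L from 84 -> L from 60 -> L from 51
Insert 54: L from 84 -> L from 60 -> R from 51
Insert 90: R from 84

In-order: [15, 51, 54, 60, 84, 90]


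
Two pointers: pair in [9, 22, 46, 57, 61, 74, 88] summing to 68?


lo=0(9)+hi=6(88)=97
lo=0(9)+hi=5(74)=83
lo=0(9)+hi=4(61)=70
lo=0(9)+hi=3(57)=66
lo=1(22)+hi=3(57)=79
lo=1(22)+hi=2(46)=68

Yes: 22+46=68


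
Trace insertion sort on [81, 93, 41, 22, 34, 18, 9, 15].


Initial: [81, 93, 41, 22, 34, 18, 9, 15]
Insert 93: [81, 93, 41, 22, 34, 18, 9, 15]
Insert 41: [41, 81, 93, 22, 34, 18, 9, 15]
Insert 22: [22, 41, 81, 93, 34, 18, 9, 15]
Insert 34: [22, 34, 41, 81, 93, 18, 9, 15]
Insert 18: [18, 22, 34, 41, 81, 93, 9, 15]
Insert 9: [9, 18, 22, 34, 41, 81, 93, 15]
Insert 15: [9, 15, 18, 22, 34, 41, 81, 93]

Sorted: [9, 15, 18, 22, 34, 41, 81, 93]


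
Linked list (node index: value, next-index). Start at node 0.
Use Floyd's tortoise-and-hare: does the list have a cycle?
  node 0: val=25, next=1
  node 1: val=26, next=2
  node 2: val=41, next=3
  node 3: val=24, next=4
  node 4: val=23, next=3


Floyd's tortoise (slow, +1) and hare (fast, +2):
  init: slow=0, fast=0
  step 1: slow=1, fast=2
  step 2: slow=2, fast=4
  step 3: slow=3, fast=4
  step 4: slow=4, fast=4
  slow == fast at node 4: cycle detected

Cycle: yes


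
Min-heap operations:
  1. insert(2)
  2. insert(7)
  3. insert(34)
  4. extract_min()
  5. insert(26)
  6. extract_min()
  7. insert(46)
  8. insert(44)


insert(2) -> [2]
insert(7) -> [2, 7]
insert(34) -> [2, 7, 34]
extract_min()->2, [7, 34]
insert(26) -> [7, 34, 26]
extract_min()->7, [26, 34]
insert(46) -> [26, 34, 46]
insert(44) -> [26, 34, 46, 44]

Final heap: [26, 34, 46, 44]


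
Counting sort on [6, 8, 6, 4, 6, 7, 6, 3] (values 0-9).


Input: [6, 8, 6, 4, 6, 7, 6, 3]
Counts: [0, 0, 0, 1, 1, 0, 4, 1, 1, 0]

Sorted: [3, 4, 6, 6, 6, 6, 7, 8]


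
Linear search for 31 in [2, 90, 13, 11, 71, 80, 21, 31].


i=0: 2!=31
i=1: 90!=31
i=2: 13!=31
i=3: 11!=31
i=4: 71!=31
i=5: 80!=31
i=6: 21!=31
i=7: 31==31 found!

Found at 7, 8 comps


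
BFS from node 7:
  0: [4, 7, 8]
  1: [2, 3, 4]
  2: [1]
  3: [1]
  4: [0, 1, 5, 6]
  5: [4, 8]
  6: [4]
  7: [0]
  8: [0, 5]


Visit 7, enqueue [0]
Visit 0, enqueue [4, 8]
Visit 4, enqueue [1, 5, 6]
Visit 8, enqueue []
Visit 1, enqueue [2, 3]
Visit 5, enqueue []
Visit 6, enqueue []
Visit 2, enqueue []
Visit 3, enqueue []

BFS order: [7, 0, 4, 8, 1, 5, 6, 2, 3]


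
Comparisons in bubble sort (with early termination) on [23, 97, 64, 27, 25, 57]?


Algorithm: bubble sort (with early termination)
Input: [23, 97, 64, 27, 25, 57]
Sorted: [23, 25, 27, 57, 64, 97]

14


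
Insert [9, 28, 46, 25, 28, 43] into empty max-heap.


Insert 9: [9]
Insert 28: [28, 9]
Insert 46: [46, 9, 28]
Insert 25: [46, 25, 28, 9]
Insert 28: [46, 28, 28, 9, 25]
Insert 43: [46, 28, 43, 9, 25, 28]

Final heap: [46, 28, 43, 9, 25, 28]


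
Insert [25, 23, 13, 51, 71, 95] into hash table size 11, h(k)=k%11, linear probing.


Insert 25: h=3 -> slot 3
Insert 23: h=1 -> slot 1
Insert 13: h=2 -> slot 2
Insert 51: h=7 -> slot 7
Insert 71: h=5 -> slot 5
Insert 95: h=7, 1 probes -> slot 8

Table: [None, 23, 13, 25, None, 71, None, 51, 95, None, None]


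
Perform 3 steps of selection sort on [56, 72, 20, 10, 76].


Initial: [56, 72, 20, 10, 76]
Step 1: min=10 at 3
  Swap: [10, 72, 20, 56, 76]
Step 2: min=20 at 2
  Swap: [10, 20, 72, 56, 76]
Step 3: min=56 at 3
  Swap: [10, 20, 56, 72, 76]

After 3 steps: [10, 20, 56, 72, 76]


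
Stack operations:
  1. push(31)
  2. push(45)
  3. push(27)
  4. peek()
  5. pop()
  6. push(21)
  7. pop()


push(31) -> [31]
push(45) -> [31, 45]
push(27) -> [31, 45, 27]
peek()->27
pop()->27, [31, 45]
push(21) -> [31, 45, 21]
pop()->21, [31, 45]

Final stack: [31, 45]


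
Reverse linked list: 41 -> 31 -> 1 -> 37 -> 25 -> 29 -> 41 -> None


Step 1: curr=41, set curr.next=prev(None) | reversed so far: 41
Step 2: curr=31, set curr.next=prev(41) | reversed so far: 31 -> 41
Step 3: curr=1, set curr.next=prev(31) | reversed so far: 1 -> 31 -> 41
Step 4: curr=37, set curr.next=prev(1) | reversed so far: 37 -> 1 -> 31 -> 41
Step 5: curr=25, set curr.next=prev(37) | reversed so far: 25 -> 37 -> 1 -> 31 -> 41
Step 6: curr=29, set curr.next=prev(25) | reversed so far: 29 -> 25 -> 37 -> 1 -> 31 -> 41
Step 7: curr=41, set curr.next=prev(29) | reversed so far: 41 -> 29 -> 25 -> 37 -> 1 -> 31 -> 41

41 -> 29 -> 25 -> 37 -> 1 -> 31 -> 41 -> None


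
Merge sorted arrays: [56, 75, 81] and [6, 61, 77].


Take 6 from B
Take 56 from A
Take 61 from B
Take 75 from A
Take 77 from B

Merged: [6, 56, 61, 75, 77, 81]


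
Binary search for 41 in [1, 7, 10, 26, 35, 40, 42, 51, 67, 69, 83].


Step 1: lo=0, hi=10, mid=5, val=40
Step 2: lo=6, hi=10, mid=8, val=67
Step 3: lo=6, hi=7, mid=6, val=42

Not found


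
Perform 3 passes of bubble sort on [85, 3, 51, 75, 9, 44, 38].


Initial: [85, 3, 51, 75, 9, 44, 38]
Pass 1: [3, 51, 75, 9, 44, 38, 85] (6 swaps)
Pass 2: [3, 51, 9, 44, 38, 75, 85] (3 swaps)
Pass 3: [3, 9, 44, 38, 51, 75, 85] (3 swaps)

After 3 passes: [3, 9, 44, 38, 51, 75, 85]


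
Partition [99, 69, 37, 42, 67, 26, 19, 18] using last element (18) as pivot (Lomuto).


Pivot: 18
Place pivot at 0: [18, 69, 37, 42, 67, 26, 19, 99]

Partitioned: [18, 69, 37, 42, 67, 26, 19, 99]


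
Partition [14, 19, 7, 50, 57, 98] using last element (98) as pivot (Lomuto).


Pivot: 98
  14 <= 98: advance i (no swap)
  19 <= 98: advance i (no swap)
  7 <= 98: advance i (no swap)
  50 <= 98: advance i (no swap)
  57 <= 98: advance i (no swap)
Place pivot at 5: [14, 19, 7, 50, 57, 98]

Partitioned: [14, 19, 7, 50, 57, 98]


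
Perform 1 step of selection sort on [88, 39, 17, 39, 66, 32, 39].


Initial: [88, 39, 17, 39, 66, 32, 39]
Step 1: min=17 at 2
  Swap: [17, 39, 88, 39, 66, 32, 39]

After 1 step: [17, 39, 88, 39, 66, 32, 39]


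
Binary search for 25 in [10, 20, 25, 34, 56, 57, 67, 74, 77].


Step 1: lo=0, hi=8, mid=4, val=56
Step 2: lo=0, hi=3, mid=1, val=20
Step 3: lo=2, hi=3, mid=2, val=25

Found at index 2


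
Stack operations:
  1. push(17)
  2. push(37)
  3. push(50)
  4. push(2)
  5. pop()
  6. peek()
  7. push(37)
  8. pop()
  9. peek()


push(17) -> [17]
push(37) -> [17, 37]
push(50) -> [17, 37, 50]
push(2) -> [17, 37, 50, 2]
pop()->2, [17, 37, 50]
peek()->50
push(37) -> [17, 37, 50, 37]
pop()->37, [17, 37, 50]
peek()->50

Final stack: [17, 37, 50]


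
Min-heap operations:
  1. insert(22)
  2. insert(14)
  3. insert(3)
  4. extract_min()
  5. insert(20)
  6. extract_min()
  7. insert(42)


insert(22) -> [22]
insert(14) -> [14, 22]
insert(3) -> [3, 22, 14]
extract_min()->3, [14, 22]
insert(20) -> [14, 22, 20]
extract_min()->14, [20, 22]
insert(42) -> [20, 22, 42]

Final heap: [20, 22, 42]


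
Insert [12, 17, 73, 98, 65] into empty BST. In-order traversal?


Insert 12: root
Insert 17: R from 12
Insert 73: R from 12 -> R from 17
Insert 98: R from 12 -> R from 17 -> R from 73
Insert 65: R from 12 -> R from 17 -> L from 73

In-order: [12, 17, 65, 73, 98]


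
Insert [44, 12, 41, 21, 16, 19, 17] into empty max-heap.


Insert 44: [44]
Insert 12: [44, 12]
Insert 41: [44, 12, 41]
Insert 21: [44, 21, 41, 12]
Insert 16: [44, 21, 41, 12, 16]
Insert 19: [44, 21, 41, 12, 16, 19]
Insert 17: [44, 21, 41, 12, 16, 19, 17]

Final heap: [44, 21, 41, 12, 16, 19, 17]


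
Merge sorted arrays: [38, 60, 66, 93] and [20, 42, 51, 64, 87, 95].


Take 20 from B
Take 38 from A
Take 42 from B
Take 51 from B
Take 60 from A
Take 64 from B
Take 66 from A
Take 87 from B
Take 93 from A

Merged: [20, 38, 42, 51, 60, 64, 66, 87, 93, 95]


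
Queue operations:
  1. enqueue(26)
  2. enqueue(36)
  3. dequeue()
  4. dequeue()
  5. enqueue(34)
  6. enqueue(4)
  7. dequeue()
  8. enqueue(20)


enqueue(26) -> [26]
enqueue(36) -> [26, 36]
dequeue()->26, [36]
dequeue()->36, []
enqueue(34) -> [34]
enqueue(4) -> [34, 4]
dequeue()->34, [4]
enqueue(20) -> [4, 20]

Final queue: [4, 20]


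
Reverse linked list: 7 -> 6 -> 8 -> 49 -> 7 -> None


Step 1: curr=7, set curr.next=prev(None) | reversed so far: 7
Step 2: curr=6, set curr.next=prev(7) | reversed so far: 6 -> 7
Step 3: curr=8, set curr.next=prev(6) | reversed so far: 8 -> 6 -> 7
Step 4: curr=49, set curr.next=prev(8) | reversed so far: 49 -> 8 -> 6 -> 7
Step 5: curr=7, set curr.next=prev(49) | reversed so far: 7 -> 49 -> 8 -> 6 -> 7

7 -> 49 -> 8 -> 6 -> 7 -> None


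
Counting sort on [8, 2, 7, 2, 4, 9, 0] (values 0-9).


Input: [8, 2, 7, 2, 4, 9, 0]
Counts: [1, 0, 2, 0, 1, 0, 0, 1, 1, 1]

Sorted: [0, 2, 2, 4, 7, 8, 9]


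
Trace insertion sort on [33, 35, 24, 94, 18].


Initial: [33, 35, 24, 94, 18]
Insert 35: [33, 35, 24, 94, 18]
Insert 24: [24, 33, 35, 94, 18]
Insert 94: [24, 33, 35, 94, 18]
Insert 18: [18, 24, 33, 35, 94]

Sorted: [18, 24, 33, 35, 94]


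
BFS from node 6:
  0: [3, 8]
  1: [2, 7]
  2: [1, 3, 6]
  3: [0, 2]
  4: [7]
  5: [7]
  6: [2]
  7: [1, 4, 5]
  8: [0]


Visit 6, enqueue [2]
Visit 2, enqueue [1, 3]
Visit 1, enqueue [7]
Visit 3, enqueue [0]
Visit 7, enqueue [4, 5]
Visit 0, enqueue [8]
Visit 4, enqueue []
Visit 5, enqueue []
Visit 8, enqueue []

BFS order: [6, 2, 1, 3, 7, 0, 4, 5, 8]


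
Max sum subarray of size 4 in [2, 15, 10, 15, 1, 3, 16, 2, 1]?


[0:4]: 42
[1:5]: 41
[2:6]: 29
[3:7]: 35
[4:8]: 22
[5:9]: 22

Max: 42 at [0:4]


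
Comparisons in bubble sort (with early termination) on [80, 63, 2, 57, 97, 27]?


Algorithm: bubble sort (with early termination)
Input: [80, 63, 2, 57, 97, 27]
Sorted: [2, 27, 57, 63, 80, 97]

15


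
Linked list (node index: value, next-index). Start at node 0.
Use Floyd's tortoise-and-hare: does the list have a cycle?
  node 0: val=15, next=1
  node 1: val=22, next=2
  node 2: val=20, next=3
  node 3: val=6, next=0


Floyd's tortoise (slow, +1) and hare (fast, +2):
  init: slow=0, fast=0
  step 1: slow=1, fast=2
  step 2: slow=2, fast=0
  step 3: slow=3, fast=2
  step 4: slow=0, fast=0
  slow == fast at node 0: cycle detected

Cycle: yes


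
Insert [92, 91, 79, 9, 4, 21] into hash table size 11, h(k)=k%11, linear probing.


Insert 92: h=4 -> slot 4
Insert 91: h=3 -> slot 3
Insert 79: h=2 -> slot 2
Insert 9: h=9 -> slot 9
Insert 4: h=4, 1 probes -> slot 5
Insert 21: h=10 -> slot 10

Table: [None, None, 79, 91, 92, 4, None, None, None, 9, 21]


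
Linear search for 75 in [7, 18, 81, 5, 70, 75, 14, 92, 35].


i=0: 7!=75
i=1: 18!=75
i=2: 81!=75
i=3: 5!=75
i=4: 70!=75
i=5: 75==75 found!

Found at 5, 6 comps


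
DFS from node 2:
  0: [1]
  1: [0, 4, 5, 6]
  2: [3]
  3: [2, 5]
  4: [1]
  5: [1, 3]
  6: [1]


Visit 2, push [3]
Visit 3, push [5]
Visit 5, push [1]
Visit 1, push [6, 4, 0]
Visit 0, push []
Visit 4, push []
Visit 6, push []

DFS order: [2, 3, 5, 1, 0, 4, 6]


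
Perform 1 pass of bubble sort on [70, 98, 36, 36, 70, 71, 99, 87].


Initial: [70, 98, 36, 36, 70, 71, 99, 87]
Pass 1: [70, 36, 36, 70, 71, 98, 87, 99] (5 swaps)

After 1 pass: [70, 36, 36, 70, 71, 98, 87, 99]


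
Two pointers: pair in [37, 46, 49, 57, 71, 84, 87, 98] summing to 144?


lo=0(37)+hi=7(98)=135
lo=1(46)+hi=7(98)=144

Yes: 46+98=144


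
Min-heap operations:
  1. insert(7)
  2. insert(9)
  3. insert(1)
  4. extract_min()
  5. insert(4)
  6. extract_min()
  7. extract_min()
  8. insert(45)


insert(7) -> [7]
insert(9) -> [7, 9]
insert(1) -> [1, 9, 7]
extract_min()->1, [7, 9]
insert(4) -> [4, 9, 7]
extract_min()->4, [7, 9]
extract_min()->7, [9]
insert(45) -> [9, 45]

Final heap: [9, 45]


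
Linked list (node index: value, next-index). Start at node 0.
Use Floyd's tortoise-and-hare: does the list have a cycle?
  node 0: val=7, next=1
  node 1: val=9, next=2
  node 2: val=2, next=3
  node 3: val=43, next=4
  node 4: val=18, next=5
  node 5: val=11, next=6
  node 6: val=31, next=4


Floyd's tortoise (slow, +1) and hare (fast, +2):
  init: slow=0, fast=0
  step 1: slow=1, fast=2
  step 2: slow=2, fast=4
  step 3: slow=3, fast=6
  step 4: slow=4, fast=5
  step 5: slow=5, fast=4
  step 6: slow=6, fast=6
  slow == fast at node 6: cycle detected

Cycle: yes


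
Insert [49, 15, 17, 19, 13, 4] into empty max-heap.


Insert 49: [49]
Insert 15: [49, 15]
Insert 17: [49, 15, 17]
Insert 19: [49, 19, 17, 15]
Insert 13: [49, 19, 17, 15, 13]
Insert 4: [49, 19, 17, 15, 13, 4]

Final heap: [49, 19, 17, 15, 13, 4]


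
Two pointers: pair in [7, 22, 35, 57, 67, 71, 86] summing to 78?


lo=0(7)+hi=6(86)=93
lo=0(7)+hi=5(71)=78

Yes: 7+71=78


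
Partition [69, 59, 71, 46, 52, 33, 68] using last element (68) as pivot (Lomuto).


Pivot: 68
  59 <= 68: swap -> [59, 69, 71, 46, 52, 33, 68]
  46 <= 68: swap -> [59, 46, 71, 69, 52, 33, 68]
  52 <= 68: swap -> [59, 46, 52, 69, 71, 33, 68]
  33 <= 68: swap -> [59, 46, 52, 33, 71, 69, 68]
Place pivot at 4: [59, 46, 52, 33, 68, 69, 71]

Partitioned: [59, 46, 52, 33, 68, 69, 71]


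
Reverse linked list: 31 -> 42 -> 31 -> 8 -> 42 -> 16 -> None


Step 1: curr=31, set curr.next=prev(None) | reversed so far: 31
Step 2: curr=42, set curr.next=prev(31) | reversed so far: 42 -> 31
Step 3: curr=31, set curr.next=prev(42) | reversed so far: 31 -> 42 -> 31
Step 4: curr=8, set curr.next=prev(31) | reversed so far: 8 -> 31 -> 42 -> 31
Step 5: curr=42, set curr.next=prev(8) | reversed so far: 42 -> 8 -> 31 -> 42 -> 31
Step 6: curr=16, set curr.next=prev(42) | reversed so far: 16 -> 42 -> 8 -> 31 -> 42 -> 31

16 -> 42 -> 8 -> 31 -> 42 -> 31 -> None


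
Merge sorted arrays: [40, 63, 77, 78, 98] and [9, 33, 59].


Take 9 from B
Take 33 from B
Take 40 from A
Take 59 from B

Merged: [9, 33, 40, 59, 63, 77, 78, 98]


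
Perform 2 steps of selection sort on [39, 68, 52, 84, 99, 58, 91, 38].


Initial: [39, 68, 52, 84, 99, 58, 91, 38]
Step 1: min=38 at 7
  Swap: [38, 68, 52, 84, 99, 58, 91, 39]
Step 2: min=39 at 7
  Swap: [38, 39, 52, 84, 99, 58, 91, 68]

After 2 steps: [38, 39, 52, 84, 99, 58, 91, 68]


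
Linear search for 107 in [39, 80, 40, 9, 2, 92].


i=0: 39!=107
i=1: 80!=107
i=2: 40!=107
i=3: 9!=107
i=4: 2!=107
i=5: 92!=107

Not found, 6 comps


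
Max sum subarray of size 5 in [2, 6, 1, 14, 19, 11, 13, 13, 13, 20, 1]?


[0:5]: 42
[1:6]: 51
[2:7]: 58
[3:8]: 70
[4:9]: 69
[5:10]: 70
[6:11]: 60

Max: 70 at [3:8]


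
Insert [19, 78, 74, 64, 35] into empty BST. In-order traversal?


Insert 19: root
Insert 78: R from 19
Insert 74: R from 19 -> L from 78
Insert 64: R from 19 -> L from 78 -> L from 74
Insert 35: R from 19 -> L from 78 -> L from 74 -> L from 64

In-order: [19, 35, 64, 74, 78]


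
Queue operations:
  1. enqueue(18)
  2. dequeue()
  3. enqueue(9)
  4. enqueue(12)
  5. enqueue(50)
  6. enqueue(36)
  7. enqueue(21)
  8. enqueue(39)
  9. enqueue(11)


enqueue(18) -> [18]
dequeue()->18, []
enqueue(9) -> [9]
enqueue(12) -> [9, 12]
enqueue(50) -> [9, 12, 50]
enqueue(36) -> [9, 12, 50, 36]
enqueue(21) -> [9, 12, 50, 36, 21]
enqueue(39) -> [9, 12, 50, 36, 21, 39]
enqueue(11) -> [9, 12, 50, 36, 21, 39, 11]

Final queue: [9, 12, 50, 36, 21, 39, 11]


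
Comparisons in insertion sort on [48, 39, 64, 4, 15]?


Algorithm: insertion sort
Input: [48, 39, 64, 4, 15]
Sorted: [4, 15, 39, 48, 64]

9


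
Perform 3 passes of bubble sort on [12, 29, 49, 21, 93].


Initial: [12, 29, 49, 21, 93]
Pass 1: [12, 29, 21, 49, 93] (1 swaps)
Pass 2: [12, 21, 29, 49, 93] (1 swaps)
Pass 3: [12, 21, 29, 49, 93] (0 swaps)

After 3 passes: [12, 21, 29, 49, 93]


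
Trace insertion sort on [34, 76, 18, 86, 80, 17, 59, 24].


Initial: [34, 76, 18, 86, 80, 17, 59, 24]
Insert 76: [34, 76, 18, 86, 80, 17, 59, 24]
Insert 18: [18, 34, 76, 86, 80, 17, 59, 24]
Insert 86: [18, 34, 76, 86, 80, 17, 59, 24]
Insert 80: [18, 34, 76, 80, 86, 17, 59, 24]
Insert 17: [17, 18, 34, 76, 80, 86, 59, 24]
Insert 59: [17, 18, 34, 59, 76, 80, 86, 24]
Insert 24: [17, 18, 24, 34, 59, 76, 80, 86]

Sorted: [17, 18, 24, 34, 59, 76, 80, 86]


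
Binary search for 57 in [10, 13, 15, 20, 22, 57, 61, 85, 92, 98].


Step 1: lo=0, hi=9, mid=4, val=22
Step 2: lo=5, hi=9, mid=7, val=85
Step 3: lo=5, hi=6, mid=5, val=57

Found at index 5


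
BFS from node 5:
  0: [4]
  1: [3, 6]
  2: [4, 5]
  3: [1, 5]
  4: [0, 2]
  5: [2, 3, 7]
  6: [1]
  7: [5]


Visit 5, enqueue [2, 3, 7]
Visit 2, enqueue [4]
Visit 3, enqueue [1]
Visit 7, enqueue []
Visit 4, enqueue [0]
Visit 1, enqueue [6]
Visit 0, enqueue []
Visit 6, enqueue []

BFS order: [5, 2, 3, 7, 4, 1, 0, 6]


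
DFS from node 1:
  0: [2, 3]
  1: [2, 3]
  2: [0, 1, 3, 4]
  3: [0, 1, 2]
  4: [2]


Visit 1, push [3, 2]
Visit 2, push [4, 3, 0]
Visit 0, push [3]
Visit 3, push []
Visit 4, push []

DFS order: [1, 2, 0, 3, 4]


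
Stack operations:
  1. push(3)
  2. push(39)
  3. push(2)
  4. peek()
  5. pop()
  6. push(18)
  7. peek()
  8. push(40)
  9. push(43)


push(3) -> [3]
push(39) -> [3, 39]
push(2) -> [3, 39, 2]
peek()->2
pop()->2, [3, 39]
push(18) -> [3, 39, 18]
peek()->18
push(40) -> [3, 39, 18, 40]
push(43) -> [3, 39, 18, 40, 43]

Final stack: [3, 39, 18, 40, 43]


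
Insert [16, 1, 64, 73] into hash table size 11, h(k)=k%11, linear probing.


Insert 16: h=5 -> slot 5
Insert 1: h=1 -> slot 1
Insert 64: h=9 -> slot 9
Insert 73: h=7 -> slot 7

Table: [None, 1, None, None, None, 16, None, 73, None, 64, None]


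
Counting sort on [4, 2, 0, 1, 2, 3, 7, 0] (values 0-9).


Input: [4, 2, 0, 1, 2, 3, 7, 0]
Counts: [2, 1, 2, 1, 1, 0, 0, 1, 0, 0]

Sorted: [0, 0, 1, 2, 2, 3, 4, 7]


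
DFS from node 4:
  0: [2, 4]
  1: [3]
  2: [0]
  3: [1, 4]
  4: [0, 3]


Visit 4, push [3, 0]
Visit 0, push [2]
Visit 2, push []
Visit 3, push [1]
Visit 1, push []

DFS order: [4, 0, 2, 3, 1]


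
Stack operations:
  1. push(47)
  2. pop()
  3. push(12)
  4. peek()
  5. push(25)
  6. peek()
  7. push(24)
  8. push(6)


push(47) -> [47]
pop()->47, []
push(12) -> [12]
peek()->12
push(25) -> [12, 25]
peek()->25
push(24) -> [12, 25, 24]
push(6) -> [12, 25, 24, 6]

Final stack: [12, 25, 24, 6]


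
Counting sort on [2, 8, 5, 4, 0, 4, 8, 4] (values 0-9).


Input: [2, 8, 5, 4, 0, 4, 8, 4]
Counts: [1, 0, 1, 0, 3, 1, 0, 0, 2, 0]

Sorted: [0, 2, 4, 4, 4, 5, 8, 8]


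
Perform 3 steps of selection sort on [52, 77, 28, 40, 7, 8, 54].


Initial: [52, 77, 28, 40, 7, 8, 54]
Step 1: min=7 at 4
  Swap: [7, 77, 28, 40, 52, 8, 54]
Step 2: min=8 at 5
  Swap: [7, 8, 28, 40, 52, 77, 54]
Step 3: min=28 at 2
  Swap: [7, 8, 28, 40, 52, 77, 54]

After 3 steps: [7, 8, 28, 40, 52, 77, 54]


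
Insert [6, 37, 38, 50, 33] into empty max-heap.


Insert 6: [6]
Insert 37: [37, 6]
Insert 38: [38, 6, 37]
Insert 50: [50, 38, 37, 6]
Insert 33: [50, 38, 37, 6, 33]

Final heap: [50, 38, 37, 6, 33]


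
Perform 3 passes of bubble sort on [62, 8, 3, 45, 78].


Initial: [62, 8, 3, 45, 78]
Pass 1: [8, 3, 45, 62, 78] (3 swaps)
Pass 2: [3, 8, 45, 62, 78] (1 swaps)
Pass 3: [3, 8, 45, 62, 78] (0 swaps)

After 3 passes: [3, 8, 45, 62, 78]


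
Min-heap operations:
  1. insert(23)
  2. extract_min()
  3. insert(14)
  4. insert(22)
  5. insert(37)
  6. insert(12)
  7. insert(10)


insert(23) -> [23]
extract_min()->23, []
insert(14) -> [14]
insert(22) -> [14, 22]
insert(37) -> [14, 22, 37]
insert(12) -> [12, 14, 37, 22]
insert(10) -> [10, 12, 37, 22, 14]

Final heap: [10, 12, 37, 22, 14]


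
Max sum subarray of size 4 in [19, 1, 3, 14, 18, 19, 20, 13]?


[0:4]: 37
[1:5]: 36
[2:6]: 54
[3:7]: 71
[4:8]: 70

Max: 71 at [3:7]


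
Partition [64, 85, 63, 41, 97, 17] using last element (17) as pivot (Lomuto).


Pivot: 17
Place pivot at 0: [17, 85, 63, 41, 97, 64]

Partitioned: [17, 85, 63, 41, 97, 64]


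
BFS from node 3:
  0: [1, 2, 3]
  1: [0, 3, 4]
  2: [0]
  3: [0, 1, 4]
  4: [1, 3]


Visit 3, enqueue [0, 1, 4]
Visit 0, enqueue [2]
Visit 1, enqueue []
Visit 4, enqueue []
Visit 2, enqueue []

BFS order: [3, 0, 1, 4, 2]


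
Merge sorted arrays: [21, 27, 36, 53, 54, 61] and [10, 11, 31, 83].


Take 10 from B
Take 11 from B
Take 21 from A
Take 27 from A
Take 31 from B
Take 36 from A
Take 53 from A
Take 54 from A
Take 61 from A

Merged: [10, 11, 21, 27, 31, 36, 53, 54, 61, 83]


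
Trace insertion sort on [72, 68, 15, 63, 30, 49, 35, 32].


Initial: [72, 68, 15, 63, 30, 49, 35, 32]
Insert 68: [68, 72, 15, 63, 30, 49, 35, 32]
Insert 15: [15, 68, 72, 63, 30, 49, 35, 32]
Insert 63: [15, 63, 68, 72, 30, 49, 35, 32]
Insert 30: [15, 30, 63, 68, 72, 49, 35, 32]
Insert 49: [15, 30, 49, 63, 68, 72, 35, 32]
Insert 35: [15, 30, 35, 49, 63, 68, 72, 32]
Insert 32: [15, 30, 32, 35, 49, 63, 68, 72]

Sorted: [15, 30, 32, 35, 49, 63, 68, 72]


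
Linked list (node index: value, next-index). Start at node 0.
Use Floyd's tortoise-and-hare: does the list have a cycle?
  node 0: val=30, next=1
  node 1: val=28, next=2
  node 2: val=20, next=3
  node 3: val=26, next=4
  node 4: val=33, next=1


Floyd's tortoise (slow, +1) and hare (fast, +2):
  init: slow=0, fast=0
  step 1: slow=1, fast=2
  step 2: slow=2, fast=4
  step 3: slow=3, fast=2
  step 4: slow=4, fast=4
  slow == fast at node 4: cycle detected

Cycle: yes


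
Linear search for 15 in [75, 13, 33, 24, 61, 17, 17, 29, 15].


i=0: 75!=15
i=1: 13!=15
i=2: 33!=15
i=3: 24!=15
i=4: 61!=15
i=5: 17!=15
i=6: 17!=15
i=7: 29!=15
i=8: 15==15 found!

Found at 8, 9 comps


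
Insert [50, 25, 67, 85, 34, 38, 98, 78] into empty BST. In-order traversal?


Insert 50: root
Insert 25: L from 50
Insert 67: R from 50
Insert 85: R from 50 -> R from 67
Insert 34: L from 50 -> R from 25
Insert 38: L from 50 -> R from 25 -> R from 34
Insert 98: R from 50 -> R from 67 -> R from 85
Insert 78: R from 50 -> R from 67 -> L from 85

In-order: [25, 34, 38, 50, 67, 78, 85, 98]


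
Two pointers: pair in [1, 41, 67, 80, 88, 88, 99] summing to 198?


lo=0(1)+hi=6(99)=100
lo=1(41)+hi=6(99)=140
lo=2(67)+hi=6(99)=166
lo=3(80)+hi=6(99)=179
lo=4(88)+hi=6(99)=187
lo=5(88)+hi=6(99)=187

No pair found


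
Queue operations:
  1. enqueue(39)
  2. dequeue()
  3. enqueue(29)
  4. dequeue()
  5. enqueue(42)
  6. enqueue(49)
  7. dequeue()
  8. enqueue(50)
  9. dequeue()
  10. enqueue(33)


enqueue(39) -> [39]
dequeue()->39, []
enqueue(29) -> [29]
dequeue()->29, []
enqueue(42) -> [42]
enqueue(49) -> [42, 49]
dequeue()->42, [49]
enqueue(50) -> [49, 50]
dequeue()->49, [50]
enqueue(33) -> [50, 33]

Final queue: [50, 33]


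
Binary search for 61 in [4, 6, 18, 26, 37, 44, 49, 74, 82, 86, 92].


Step 1: lo=0, hi=10, mid=5, val=44
Step 2: lo=6, hi=10, mid=8, val=82
Step 3: lo=6, hi=7, mid=6, val=49
Step 4: lo=7, hi=7, mid=7, val=74

Not found


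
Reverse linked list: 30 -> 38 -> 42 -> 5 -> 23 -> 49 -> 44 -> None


Step 1: curr=30, set curr.next=prev(None) | reversed so far: 30
Step 2: curr=38, set curr.next=prev(30) | reversed so far: 38 -> 30
Step 3: curr=42, set curr.next=prev(38) | reversed so far: 42 -> 38 -> 30
Step 4: curr=5, set curr.next=prev(42) | reversed so far: 5 -> 42 -> 38 -> 30
Step 5: curr=23, set curr.next=prev(5) | reversed so far: 23 -> 5 -> 42 -> 38 -> 30
Step 6: curr=49, set curr.next=prev(23) | reversed so far: 49 -> 23 -> 5 -> 42 -> 38 -> 30
Step 7: curr=44, set curr.next=prev(49) | reversed so far: 44 -> 49 -> 23 -> 5 -> 42 -> 38 -> 30

44 -> 49 -> 23 -> 5 -> 42 -> 38 -> 30 -> None


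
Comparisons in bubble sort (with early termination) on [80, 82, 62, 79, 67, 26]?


Algorithm: bubble sort (with early termination)
Input: [80, 82, 62, 79, 67, 26]
Sorted: [26, 62, 67, 79, 80, 82]

15


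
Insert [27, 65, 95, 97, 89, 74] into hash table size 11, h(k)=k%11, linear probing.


Insert 27: h=5 -> slot 5
Insert 65: h=10 -> slot 10
Insert 95: h=7 -> slot 7
Insert 97: h=9 -> slot 9
Insert 89: h=1 -> slot 1
Insert 74: h=8 -> slot 8

Table: [None, 89, None, None, None, 27, None, 95, 74, 97, 65]


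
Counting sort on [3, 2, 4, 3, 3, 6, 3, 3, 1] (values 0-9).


Input: [3, 2, 4, 3, 3, 6, 3, 3, 1]
Counts: [0, 1, 1, 5, 1, 0, 1, 0, 0, 0]

Sorted: [1, 2, 3, 3, 3, 3, 3, 4, 6]


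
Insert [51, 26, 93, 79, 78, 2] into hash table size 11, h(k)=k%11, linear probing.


Insert 51: h=7 -> slot 7
Insert 26: h=4 -> slot 4
Insert 93: h=5 -> slot 5
Insert 79: h=2 -> slot 2
Insert 78: h=1 -> slot 1
Insert 2: h=2, 1 probes -> slot 3

Table: [None, 78, 79, 2, 26, 93, None, 51, None, None, None]


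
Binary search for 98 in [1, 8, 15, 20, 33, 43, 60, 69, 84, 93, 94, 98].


Step 1: lo=0, hi=11, mid=5, val=43
Step 2: lo=6, hi=11, mid=8, val=84
Step 3: lo=9, hi=11, mid=10, val=94
Step 4: lo=11, hi=11, mid=11, val=98

Found at index 11


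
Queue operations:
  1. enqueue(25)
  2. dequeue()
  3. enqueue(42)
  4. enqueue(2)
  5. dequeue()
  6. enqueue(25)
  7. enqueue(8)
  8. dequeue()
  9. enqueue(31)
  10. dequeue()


enqueue(25) -> [25]
dequeue()->25, []
enqueue(42) -> [42]
enqueue(2) -> [42, 2]
dequeue()->42, [2]
enqueue(25) -> [2, 25]
enqueue(8) -> [2, 25, 8]
dequeue()->2, [25, 8]
enqueue(31) -> [25, 8, 31]
dequeue()->25, [8, 31]

Final queue: [8, 31]


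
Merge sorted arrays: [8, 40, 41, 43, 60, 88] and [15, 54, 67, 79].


Take 8 from A
Take 15 from B
Take 40 from A
Take 41 from A
Take 43 from A
Take 54 from B
Take 60 from A
Take 67 from B
Take 79 from B

Merged: [8, 15, 40, 41, 43, 54, 60, 67, 79, 88]


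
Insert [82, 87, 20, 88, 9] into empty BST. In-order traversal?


Insert 82: root
Insert 87: R from 82
Insert 20: L from 82
Insert 88: R from 82 -> R from 87
Insert 9: L from 82 -> L from 20

In-order: [9, 20, 82, 87, 88]


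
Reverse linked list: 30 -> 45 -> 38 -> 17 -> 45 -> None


Step 1: curr=30, set curr.next=prev(None) | reversed so far: 30
Step 2: curr=45, set curr.next=prev(30) | reversed so far: 45 -> 30
Step 3: curr=38, set curr.next=prev(45) | reversed so far: 38 -> 45 -> 30
Step 4: curr=17, set curr.next=prev(38) | reversed so far: 17 -> 38 -> 45 -> 30
Step 5: curr=45, set curr.next=prev(17) | reversed so far: 45 -> 17 -> 38 -> 45 -> 30

45 -> 17 -> 38 -> 45 -> 30 -> None
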